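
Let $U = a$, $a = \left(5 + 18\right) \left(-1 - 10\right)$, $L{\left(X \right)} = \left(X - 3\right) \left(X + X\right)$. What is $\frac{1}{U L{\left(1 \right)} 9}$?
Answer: $\frac{1}{9108} \approx 0.00010979$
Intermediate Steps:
$L{\left(X \right)} = 2 X \left(-3 + X\right)$ ($L{\left(X \right)} = \left(-3 + X\right) 2 X = 2 X \left(-3 + X\right)$)
$a = -253$ ($a = 23 \left(-11\right) = -253$)
$U = -253$
$\frac{1}{U L{\left(1 \right)} 9} = \frac{1}{- 253 \cdot 2 \cdot 1 \left(-3 + 1\right) 9} = \frac{1}{- 253 \cdot 2 \cdot 1 \left(-2\right) 9} = \frac{1}{\left(-253\right) \left(-4\right) 9} = \frac{1}{1012 \cdot 9} = \frac{1}{9108}$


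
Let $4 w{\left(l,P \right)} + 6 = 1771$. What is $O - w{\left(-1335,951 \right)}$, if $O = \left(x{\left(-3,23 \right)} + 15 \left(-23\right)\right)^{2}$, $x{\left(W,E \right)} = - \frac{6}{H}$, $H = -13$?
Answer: $\frac{79947479}{676} \approx 1.1827 \cdot 10^{5}$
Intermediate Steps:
$w{\left(l,P \right)} = \frac{1765}{4}$ ($w{\left(l,P \right)} = - \frac{3}{2} + \frac{1}{4} \cdot 1771 = - \frac{3}{2} + \frac{1771}{4} = \frac{1765}{4}$)
$x{\left(W,E \right)} = \frac{6}{13}$ ($x{\left(W,E \right)} = - \frac{6}{-13} = \left(-6\right) \left(- \frac{1}{13}\right) = \frac{6}{13}$)
$O = \frac{20061441}{169}$ ($O = \left(\frac{6}{13} + 15 \left(-23\right)\right)^{2} = \left(\frac{6}{13} - 345\right)^{2} = \left(- \frac{4479}{13}\right)^{2} = \frac{20061441}{169} \approx 1.1871 \cdot 10^{5}$)
$O - w{\left(-1335,951 \right)} = \frac{20061441}{169} - \frac{1765}{4} = \frac{79947479}{676}$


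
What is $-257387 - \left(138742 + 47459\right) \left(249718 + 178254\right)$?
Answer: $-79689071759$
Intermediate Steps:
$-257387 - \left(138742 + 47459\right) \left(249718 + 178254\right) = -257387 - 186201 \cdot 427972 = -257387 - 79688814372 = -79689071759$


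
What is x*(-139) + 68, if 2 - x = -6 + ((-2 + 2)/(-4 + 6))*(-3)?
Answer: -1044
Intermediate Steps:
x = 8 (x = 2 - (-6 + ((-2 + 2)/(-4 + 6))*(-3)) = 2 - (-6 + (0/2)*(-3)) = 2 - (-6 + (0*(½))*(-3)) = 2 - (-6 + 0*(-3)) = 2 - (-6 + 0) = 2 - 1*(-6) = 2 + 6 = 8)
x*(-139) + 68 = 8*(-139) + 68 = -1112 + 68 = -1044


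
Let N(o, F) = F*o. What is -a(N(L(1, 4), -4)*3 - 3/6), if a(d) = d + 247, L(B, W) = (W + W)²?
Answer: 1043/2 ≈ 521.50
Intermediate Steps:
L(B, W) = 4*W² (L(B, W) = (2*W)² = 4*W²)
a(d) = 247 + d
-a(N(L(1, 4), -4)*3 - 3/6) = -(247 + (-16*4²*3 - 3/6)) = -(247 + (-16*16*3 - 3*⅙)) = -(247 + (-4*64*3 - ½)) = -(247 + (-256*3 - ½)) = -(247 + (-768 - ½)) = -(247 - 1537/2) = -1*(-1043/2) = 1043/2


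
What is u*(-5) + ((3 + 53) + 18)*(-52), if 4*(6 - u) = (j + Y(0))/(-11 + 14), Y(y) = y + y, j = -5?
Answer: -46561/12 ≈ -3880.1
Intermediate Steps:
Y(y) = 2*y
u = 77/12 (u = 6 - (-5 + 2*0)/(4*(-11 + 14)) = 6 - (-5 + 0)/(4*3) = 6 - (-5)/(4*3) = 6 - ¼*(-5/3) = 6 + 5/12 = 77/12 ≈ 6.4167)
u*(-5) + ((3 + 53) + 18)*(-52) = (77/12)*(-5) + ((3 + 53) + 18)*(-52) = -385/12 + (56 + 18)*(-52) = -385/12 + 74*(-52) = -385/12 - 3848 = -46561/12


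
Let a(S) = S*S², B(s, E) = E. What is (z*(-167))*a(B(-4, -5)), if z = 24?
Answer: 501000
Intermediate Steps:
a(S) = S³
(z*(-167))*a(B(-4, -5)) = (24*(-167))*(-5)³ = -4008*(-125) = 501000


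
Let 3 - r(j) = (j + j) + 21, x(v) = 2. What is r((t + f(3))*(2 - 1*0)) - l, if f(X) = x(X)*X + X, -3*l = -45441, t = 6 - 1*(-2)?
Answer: -15233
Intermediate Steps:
t = 8 (t = 6 + 2 = 8)
l = 15147 (l = -⅓*(-45441) = 15147)
f(X) = 3*X (f(X) = 2*X + X = 3*X)
r(j) = -18 - 2*j (r(j) = 3 - ((j + j) + 21) = 3 - (2*j + 21) = 3 - (21 + 2*j) = 3 + (-21 - 2*j) = -18 - 2*j)
r((t + f(3))*(2 - 1*0)) - l = (-18 - 2*(8 + 3*3)*(2 - 1*0)) - 1*15147 = (-18 - 2*(8 + 9)*(2 + 0)) - 15147 = (-18 - 34*2) - 15147 = (-18 - 2*34) - 15147 = (-18 - 68) - 15147 = -86 - 15147 = -15233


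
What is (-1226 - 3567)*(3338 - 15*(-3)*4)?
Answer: -16861774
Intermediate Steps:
(-1226 - 3567)*(3338 - 15*(-3)*4) = -4793*(3338 + 45*4) = -4793*(3338 + 180) = -4793*3518 = -16861774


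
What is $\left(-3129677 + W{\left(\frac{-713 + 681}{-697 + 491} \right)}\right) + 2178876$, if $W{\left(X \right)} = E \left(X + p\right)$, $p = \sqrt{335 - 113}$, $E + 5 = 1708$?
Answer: $- \frac{97905255}{103} + 1703 \sqrt{222} \approx -9.2516 \cdot 10^{5}$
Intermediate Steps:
$E = 1703$ ($E = -5 + 1708 = 1703$)
$p = \sqrt{222} \approx 14.9$
$W{\left(X \right)} = 1703 X + 1703 \sqrt{222}$ ($W{\left(X \right)} = 1703 \left(X + \sqrt{222}\right) = 1703 X + 1703 \sqrt{222}$)
$\left(-3129677 + W{\left(\frac{-713 + 681}{-697 + 491} \right)}\right) + 2178876 = \left(-3129677 + \left(1703 \frac{-713 + 681}{-697 + 491} + 1703 \sqrt{222}\right)\right) + 2178876 = \left(-3129677 + \left(1703 \left(- \frac{32}{-206}\right) + 1703 \sqrt{222}\right)\right) + 2178876 = \left(-3129677 + \left(1703 \left(\left(-32\right) \left(- \frac{1}{206}\right)\right) + 1703 \sqrt{222}\right)\right) + 2178876 = \left(-3129677 + \left(1703 \cdot \frac{16}{103} + 1703 \sqrt{222}\right)\right) + 2178876 = \left(-3129677 + \left(\frac{27248}{103} + 1703 \sqrt{222}\right)\right) + 2178876 = \left(- \frac{322329483}{103} + 1703 \sqrt{222}\right) + 2178876 = - \frac{97905255}{103} + 1703 \sqrt{222}$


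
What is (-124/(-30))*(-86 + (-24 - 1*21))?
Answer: -8122/15 ≈ -541.47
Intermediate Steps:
(-124/(-30))*(-86 + (-24 - 1*21)) = (-124*(-1/30))*(-86 + (-24 - 21)) = 62*(-86 - 45)/15 = (62/15)*(-131) = -8122/15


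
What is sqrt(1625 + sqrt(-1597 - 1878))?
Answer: sqrt(1625 + 5*I*sqrt(139)) ≈ 40.318 + 0.7311*I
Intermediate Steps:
sqrt(1625 + sqrt(-1597 - 1878)) = sqrt(1625 + sqrt(-3475)) = sqrt(1625 + 5*I*sqrt(139))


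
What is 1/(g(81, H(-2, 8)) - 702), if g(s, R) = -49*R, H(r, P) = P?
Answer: -1/1094 ≈ -0.00091408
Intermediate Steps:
1/(g(81, H(-2, 8)) - 702) = 1/(-49*8 - 702) = 1/(-392 - 702) = 1/(-1094) = -1/1094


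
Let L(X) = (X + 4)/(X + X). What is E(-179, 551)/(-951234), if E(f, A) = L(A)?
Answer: -185/349419956 ≈ -5.2945e-7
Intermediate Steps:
L(X) = (4 + X)/(2*X) (L(X) = (4 + X)/((2*X)) = (4 + X)*(1/(2*X)) = (4 + X)/(2*X))
E(f, A) = (4 + A)/(2*A)
E(-179, 551)/(-951234) = ((½)*(4 + 551)/551)/(-951234) = ((½)*(1/551)*555)*(-1/951234) = (555/1102)*(-1/951234) = -185/349419956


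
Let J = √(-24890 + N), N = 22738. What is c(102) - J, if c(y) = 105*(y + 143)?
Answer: 25725 - 2*I*√538 ≈ 25725.0 - 46.39*I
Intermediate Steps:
J = 2*I*√538 (J = √(-24890 + 22738) = √(-2152) = 2*I*√538 ≈ 46.39*I)
c(y) = 15015 + 105*y (c(y) = 105*(143 + y) = 15015 + 105*y)
c(102) - J = (15015 + 105*102) - 2*I*√538 = (15015 + 10710) - 2*I*√538 = 25725 - 2*I*√538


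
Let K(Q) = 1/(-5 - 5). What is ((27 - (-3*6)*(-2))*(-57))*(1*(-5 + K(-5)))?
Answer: -26163/10 ≈ -2616.3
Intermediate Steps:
K(Q) = -1/10 (K(Q) = 1/(-10) = -1/10)
((27 - (-3*6)*(-2))*(-57))*(1*(-5 + K(-5))) = ((27 - (-3*6)*(-2))*(-57))*(1*(-5 - 1/10)) = ((27 - (-18)*(-2))*(-57))*(1*(-51/10)) = ((27 - 1*36)*(-57))*(-51/10) = ((27 - 36)*(-57))*(-51/10) = -9*(-57)*(-51/10) = 513*(-51/10) = -26163/10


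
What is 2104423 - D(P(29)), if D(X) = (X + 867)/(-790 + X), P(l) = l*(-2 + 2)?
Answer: 1662495037/790 ≈ 2.1044e+6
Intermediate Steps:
P(l) = 0 (P(l) = l*0 = 0)
D(X) = (867 + X)/(-790 + X)
2104423 - D(P(29)) = 2104423 - (867 + 0)/(-790 + 0) = 2104423 - 867/(-790) = 2104423 - (-1)*867/790 = 2104423 - 1*(-867/790) = 2104423 + 867/790 = 1662495037/790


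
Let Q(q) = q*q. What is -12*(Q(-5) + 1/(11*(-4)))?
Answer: -3297/11 ≈ -299.73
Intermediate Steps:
Q(q) = q²
-12*(Q(-5) + 1/(11*(-4))) = -12*((-5)² + 1/(11*(-4))) = -12*(25 + 1/(-44)) = -12*(25 - 1/44) = -12*1099/44 = -3297/11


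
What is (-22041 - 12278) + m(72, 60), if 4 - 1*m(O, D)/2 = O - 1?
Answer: -34453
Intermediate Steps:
m(O, D) = 10 - 2*O (m(O, D) = 8 - 2*(O - 1) = 8 - 2*(-1 + O) = 8 + (2 - 2*O) = 10 - 2*O)
(-22041 - 12278) + m(72, 60) = (-22041 - 12278) + (10 - 2*72) = -34319 + (10 - 144) = -34319 - 134 = -34453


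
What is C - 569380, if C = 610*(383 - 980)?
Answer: -933550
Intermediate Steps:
C = -364170 (C = 610*(-597) = -364170)
C - 569380 = -364170 - 569380 = -933550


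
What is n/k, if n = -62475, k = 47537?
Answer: -8925/6791 ≈ -1.3142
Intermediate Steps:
n/k = -62475/47537 = -62475*1/47537 = -8925/6791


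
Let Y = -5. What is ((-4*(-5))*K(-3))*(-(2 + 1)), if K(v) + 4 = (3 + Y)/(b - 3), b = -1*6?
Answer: 680/3 ≈ 226.67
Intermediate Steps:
b = -6
K(v) = -34/9 (K(v) = -4 + (3 - 5)/(-6 - 3) = -4 - 2/(-9) = -4 - 2*(-⅑) = -4 + 2/9 = -34/9)
((-4*(-5))*K(-3))*(-(2 + 1)) = (-4*(-5)*(-34/9))*(-(2 + 1)) = (20*(-34/9))*(-1*3) = -680/9*(-3) = 680/3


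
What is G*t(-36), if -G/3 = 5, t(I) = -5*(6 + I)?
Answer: -2250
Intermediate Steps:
t(I) = -30 - 5*I
G = -15 (G = -3*5 = -15)
G*t(-36) = -15*(-30 - 5*(-36)) = -15*(-30 + 180) = -15*150 = -2250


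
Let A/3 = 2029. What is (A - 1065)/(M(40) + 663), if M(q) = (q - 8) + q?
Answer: 1674/245 ≈ 6.8327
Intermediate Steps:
A = 6087 (A = 3*2029 = 6087)
M(q) = -8 + 2*q (M(q) = (-8 + q) + q = -8 + 2*q)
(A - 1065)/(M(40) + 663) = (6087 - 1065)/((-8 + 2*40) + 663) = 5022/((-8 + 80) + 663) = 5022/(72 + 663) = 5022/735 = 5022*(1/735) = 1674/245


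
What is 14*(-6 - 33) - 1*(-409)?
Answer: -137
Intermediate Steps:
14*(-6 - 33) - 1*(-409) = 14*(-39) + 409 = -546 + 409 = -137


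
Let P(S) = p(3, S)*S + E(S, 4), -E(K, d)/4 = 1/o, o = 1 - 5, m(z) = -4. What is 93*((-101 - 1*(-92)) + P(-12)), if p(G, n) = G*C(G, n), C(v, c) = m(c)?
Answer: 12648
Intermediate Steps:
C(v, c) = -4
o = -4
p(G, n) = -4*G (p(G, n) = G*(-4) = -4*G)
E(K, d) = 1 (E(K, d) = -4/(-4) = -4*(-¼) = 1)
P(S) = 1 - 12*S (P(S) = (-4*3)*S + 1 = -12*S + 1 = 1 - 12*S)
93*((-101 - 1*(-92)) + P(-12)) = 93*((-101 - 1*(-92)) + (1 - 12*(-12))) = 93*((-101 + 92) + (1 + 144)) = 93*(-9 + 145) = 93*136 = 12648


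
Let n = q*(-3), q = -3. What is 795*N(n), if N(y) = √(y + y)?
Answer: 2385*√2 ≈ 3372.9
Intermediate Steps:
n = 9 (n = -3*(-3) = 9)
N(y) = √2*√y (N(y) = √(2*y) = √2*√y)
795*N(n) = 795*(√2*√9) = 795*(√2*3) = 795*(3*√2) = 2385*√2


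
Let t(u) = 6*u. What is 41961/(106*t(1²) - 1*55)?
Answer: 41961/581 ≈ 72.222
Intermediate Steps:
41961/(106*t(1²) - 1*55) = 41961/(106*(6*1²) - 1*55) = 41961/(106*(6*1) - 55) = 41961/(106*6 - 55) = 41961/(636 - 55) = 41961/581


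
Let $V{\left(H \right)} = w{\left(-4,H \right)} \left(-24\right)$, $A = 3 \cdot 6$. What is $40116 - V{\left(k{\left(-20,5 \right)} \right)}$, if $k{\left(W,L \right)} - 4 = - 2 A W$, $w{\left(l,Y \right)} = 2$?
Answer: $40164$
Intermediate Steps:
$A = 18$
$k{\left(W,L \right)} = 4 - 36 W$ ($k{\left(W,L \right)} = 4 + \left(-2\right) 18 W = 4 - 36 W$)
$V{\left(H \right)} = -48$ ($V{\left(H \right)} = 2 \left(-24\right) = -48$)
$40116 - V{\left(k{\left(-20,5 \right)} \right)} = 40116 - -48 = 40116 + 48 = 40164$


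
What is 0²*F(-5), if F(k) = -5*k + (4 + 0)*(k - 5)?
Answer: 0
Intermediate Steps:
F(k) = -20 - k (F(k) = -5*k + 4*(-5 + k) = -5*k + (-20 + 4*k) = -20 - k)
0²*F(-5) = 0²*(-20 - 1*(-5)) = 0*(-20 + 5) = 0*(-15) = 0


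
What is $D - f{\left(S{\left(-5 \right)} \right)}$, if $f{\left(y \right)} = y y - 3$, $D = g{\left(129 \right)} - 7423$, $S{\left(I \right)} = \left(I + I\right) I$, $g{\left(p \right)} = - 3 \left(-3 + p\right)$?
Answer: $-10298$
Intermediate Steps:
$g{\left(p \right)} = 9 - 3 p$
$S{\left(I \right)} = 2 I^{2}$ ($S{\left(I \right)} = 2 I I = 2 I^{2}$)
$D = -7801$ ($D = \left(9 - 387\right) - 7423 = -378 - 7423 = -7801$)
$f{\left(y \right)} = -3 + y^{2}$ ($f{\left(y \right)} = y^{2} - 3 = -3 + y^{2}$)
$D - f{\left(S{\left(-5 \right)} \right)} = -7801 - \left(-3 + \left(2 \left(-5\right)^{2}\right)^{2}\right) = -7801 - \left(-3 + \left(2 \cdot 25\right)^{2}\right) = -7801 - \left(-3 + 50^{2}\right) = -7801 - \left(-3 + 2500\right) = -7801 - 2497 = -10298$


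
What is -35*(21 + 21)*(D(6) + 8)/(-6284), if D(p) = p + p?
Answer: 7350/1571 ≈ 4.6786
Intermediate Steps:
D(p) = 2*p
-35*(21 + 21)*(D(6) + 8)/(-6284) = -35*(21 + 21)*(2*6 + 8)/(-6284) = -1470*(12 + 8)*(-1/6284) = -1470*20*(-1/6284) = -35*840*(-1/6284) = -29400*(-1/6284) = 7350/1571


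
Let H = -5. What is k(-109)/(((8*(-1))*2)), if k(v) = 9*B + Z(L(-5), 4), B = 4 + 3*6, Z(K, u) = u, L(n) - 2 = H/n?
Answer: -101/8 ≈ -12.625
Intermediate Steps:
L(n) = 2 - 5/n
B = 22 (B = 4 + 18 = 22)
k(v) = 202 (k(v) = 9*22 + 4 = 198 + 4 = 202)
k(-109)/(((8*(-1))*2)) = 202/(((8*(-1))*2)) = 202/((-8*2)) = 202/(-16) = 202*(-1/16) = -101/8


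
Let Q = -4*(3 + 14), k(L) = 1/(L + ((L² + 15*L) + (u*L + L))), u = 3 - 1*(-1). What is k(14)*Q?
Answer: -34/245 ≈ -0.13878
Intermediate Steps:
u = 4 (u = 3 + 1 = 4)
k(L) = 1/(L² + 21*L) (k(L) = 1/(L + ((L² + 15*L) + (4*L + L))) = 1/(L + ((L² + 15*L) + 5*L)) = 1/(L + (L² + 20*L)) = 1/(L² + 21*L))
Q = -68 (Q = -4*17 = -68)
k(14)*Q = (1/(14*(21 + 14)))*(-68) = ((1/14)/35)*(-68) = ((1/14)*(1/35))*(-68) = (1/490)*(-68) = -34/245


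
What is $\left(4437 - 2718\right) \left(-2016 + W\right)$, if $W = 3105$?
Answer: $1871991$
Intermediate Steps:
$\left(4437 - 2718\right) \left(-2016 + W\right) = \left(4437 - 2718\right) \left(-2016 + 3105\right) = 1719 \cdot 1089 = 1871991$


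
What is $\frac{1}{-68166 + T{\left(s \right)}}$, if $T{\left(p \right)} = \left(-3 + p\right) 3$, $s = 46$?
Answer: $- \frac{1}{68037} \approx -1.4698 \cdot 10^{-5}$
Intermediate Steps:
$T{\left(p \right)} = -9 + 3 p$
$\frac{1}{-68166 + T{\left(s \right)}} = \frac{1}{-68166 + \left(-9 + 3 \cdot 46\right)} = \frac{1}{-68166 + \left(-9 + 138\right)} = \frac{1}{-68166 + 129} = \frac{1}{-68037} = - \frac{1}{68037}$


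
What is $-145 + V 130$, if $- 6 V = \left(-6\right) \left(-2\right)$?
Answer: $-405$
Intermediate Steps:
$V = -2$ ($V = - \frac{\left(-6\right) \left(-2\right)}{6} = \left(- \frac{1}{6}\right) 12 = -2$)
$-145 + V 130 = -145 - 260 = -405$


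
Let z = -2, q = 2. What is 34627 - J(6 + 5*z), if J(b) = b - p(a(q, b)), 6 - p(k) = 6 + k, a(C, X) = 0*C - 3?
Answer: 34634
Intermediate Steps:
a(C, X) = -3 (a(C, X) = 0 - 3 = -3)
p(k) = -k (p(k) = 6 - (6 + k) = 6 + (-6 - k) = -k)
J(b) = -3 + b (J(b) = b - (-1)*(-3) = b - 1*3 = b - 3 = -3 + b)
34627 - J(6 + 5*z) = 34627 - (-3 + (6 + 5*(-2))) = 34627 - (-3 + (6 - 10)) = 34627 - (-3 - 4) = 34627 - 1*(-7) = 34627 + 7 = 34634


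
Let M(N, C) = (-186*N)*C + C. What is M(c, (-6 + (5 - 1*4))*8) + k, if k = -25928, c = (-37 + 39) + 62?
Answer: 450192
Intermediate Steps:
c = 64 (c = 2 + 62 = 64)
M(N, C) = C - 186*C*N (M(N, C) = -186*C*N + C = C - 186*C*N)
M(c, (-6 + (5 - 1*4))*8) + k = ((-6 + (5 - 1*4))*8)*(1 - 186*64) - 25928 = ((-6 + (5 - 4))*8)*(1 - 11904) - 25928 = ((-6 + 1)*8)*(-11903) - 25928 = -5*8*(-11903) - 25928 = -40*(-11903) - 25928 = 476120 - 25928 = 450192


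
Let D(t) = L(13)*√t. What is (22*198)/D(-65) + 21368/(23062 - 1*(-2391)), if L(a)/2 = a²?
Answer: 21368/25453 - 2178*I*√65/10985 ≈ 0.83951 - 1.5985*I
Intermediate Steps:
L(a) = 2*a²
D(t) = 338*√t (D(t) = (2*13²)*√t = (2*169)*√t = 338*√t)
(22*198)/D(-65) + 21368/(23062 - 1*(-2391)) = (22*198)/((338*√(-65))) + 21368/(23062 - 1*(-2391)) = 4356/((338*(I*√65))) + 21368/(23062 + 2391) = 4356/((338*I*√65)) + 21368/25453 = 4356*(-I*√65/21970) + 21368*(1/25453) = -2178*I*√65/10985 + 21368/25453 = 21368/25453 - 2178*I*√65/10985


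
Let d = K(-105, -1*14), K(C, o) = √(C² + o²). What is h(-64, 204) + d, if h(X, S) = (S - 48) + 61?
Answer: 217 + 7*√229 ≈ 322.93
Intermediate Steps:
h(X, S) = 13 + S (h(X, S) = (-48 + S) + 61 = 13 + S)
d = 7*√229 (d = √((-105)² + (-1*14)²) = √(11025 + (-14)²) = √(11025 + 196) = √11221 = 7*√229 ≈ 105.93)
h(-64, 204) + d = (13 + 204) + 7*√229 = 217 + 7*√229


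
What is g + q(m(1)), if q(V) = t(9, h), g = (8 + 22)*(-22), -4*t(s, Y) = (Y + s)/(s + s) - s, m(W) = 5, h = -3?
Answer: -3947/6 ≈ -657.83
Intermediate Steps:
t(s, Y) = s/4 - (Y + s)/(8*s) (t(s, Y) = -((Y + s)/(s + s) - s)/4 = -((Y + s)/((2*s)) - s)/4 = -((Y + s)*(1/(2*s)) - s)/4 = -((Y + s)/(2*s) - s)/4 = -(-s + (Y + s)/(2*s))/4 = s/4 - (Y + s)/(8*s))
g = -660 (g = 30*(-22) = -660)
q(V) = 13/6 (q(V) = (⅛)*(-1*(-3) + 9*(-1 + 2*9))/9 = (⅛)*(⅑)*(3 + 9*(-1 + 18)) = (⅛)*(⅑)*(3 + 9*17) = (⅛)*(⅑)*(3 + 153) = (⅛)*(⅑)*156 = 13/6)
g + q(m(1)) = -660 + 13/6 = -3947/6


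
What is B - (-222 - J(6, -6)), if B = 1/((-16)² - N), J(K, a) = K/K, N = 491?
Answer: 52404/235 ≈ 223.00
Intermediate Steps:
J(K, a) = 1
B = -1/235 (B = 1/((-16)² - 1*491) = 1/(256 - 491) = 1/(-235) = -1/235 ≈ -0.0042553)
B - (-222 - J(6, -6)) = -1/235 - (-222 - 1*1) = -1/235 - (-222 - 1) = -1/235 - 1*(-223) = -1/235 + 223 = 52404/235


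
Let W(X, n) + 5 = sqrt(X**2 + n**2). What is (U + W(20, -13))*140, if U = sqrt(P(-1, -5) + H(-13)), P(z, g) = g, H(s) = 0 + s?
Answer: -700 + 140*sqrt(569) + 420*I*sqrt(2) ≈ 2639.5 + 593.97*I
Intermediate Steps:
H(s) = s
W(X, n) = -5 + sqrt(X**2 + n**2)
U = 3*I*sqrt(2) (U = sqrt(-5 - 13) = sqrt(-18) = 3*I*sqrt(2) ≈ 4.2426*I)
(U + W(20, -13))*140 = (3*I*sqrt(2) + (-5 + sqrt(20**2 + (-13)**2)))*140 = (3*I*sqrt(2) + (-5 + sqrt(400 + 169)))*140 = (3*I*sqrt(2) + (-5 + sqrt(569)))*140 = (-5 + sqrt(569) + 3*I*sqrt(2))*140 = -700 + 140*sqrt(569) + 420*I*sqrt(2)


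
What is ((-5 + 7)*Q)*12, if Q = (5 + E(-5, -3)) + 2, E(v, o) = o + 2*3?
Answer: 240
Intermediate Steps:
E(v, o) = 6 + o (E(v, o) = o + 6 = 6 + o)
Q = 10 (Q = (5 + (6 - 3)) + 2 = (5 + 3) + 2 = 8 + 2 = 10)
((-5 + 7)*Q)*12 = ((-5 + 7)*10)*12 = (2*10)*12 = 20*12 = 240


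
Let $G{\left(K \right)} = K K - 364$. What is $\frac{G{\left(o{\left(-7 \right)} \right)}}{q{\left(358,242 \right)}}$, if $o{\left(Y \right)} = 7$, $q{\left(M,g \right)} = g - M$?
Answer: $\frac{315}{116} \approx 2.7155$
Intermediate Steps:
$G{\left(K \right)} = -364 + K^{2}$ ($G{\left(K \right)} = K^{2} - 364 = -364 + K^{2}$)
$\frac{G{\left(o{\left(-7 \right)} \right)}}{q{\left(358,242 \right)}} = \frac{-364 + 7^{2}}{242 - 358} = \frac{-364 + 49}{242 - 358} = - \frac{315}{-116} = \left(-315\right) \left(- \frac{1}{116}\right) = \frac{315}{116}$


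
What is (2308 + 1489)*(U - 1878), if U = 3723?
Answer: 7005465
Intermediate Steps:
(2308 + 1489)*(U - 1878) = (2308 + 1489)*(3723 - 1878) = 3797*1845 = 7005465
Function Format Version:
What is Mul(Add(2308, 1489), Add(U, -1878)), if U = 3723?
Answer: 7005465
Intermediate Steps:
Mul(Add(2308, 1489), Add(U, -1878)) = Mul(Add(2308, 1489), Add(3723, -1878)) = Mul(3797, 1845) = 7005465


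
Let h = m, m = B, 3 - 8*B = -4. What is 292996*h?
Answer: 512743/2 ≈ 2.5637e+5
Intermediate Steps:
B = 7/8 (B = 3/8 - ⅛*(-4) = 3/8 + ½ = 7/8 ≈ 0.87500)
m = 7/8 ≈ 0.87500
h = 7/8 ≈ 0.87500
292996*h = 292996*(7/8) = 512743/2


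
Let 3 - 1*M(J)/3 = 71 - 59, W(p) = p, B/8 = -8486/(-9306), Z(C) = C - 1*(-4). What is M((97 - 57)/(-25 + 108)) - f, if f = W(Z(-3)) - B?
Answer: -96340/4653 ≈ -20.705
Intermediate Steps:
Z(C) = 4 + C (Z(C) = C + 4 = 4 + C)
B = 33944/4653 (B = 8*(-8486/(-9306)) = 8*(-8486*(-1/9306)) = 8*(4243/4653) = 33944/4653 ≈ 7.2951)
M(J) = -27 (M(J) = 9 - 3*(71 - 59) = 9 - 3*12 = 9 - 36 = -27)
f = -29291/4653 (f = (4 - 3) - 1*33944/4653 = 1 - 33944/4653 = -29291/4653 ≈ -6.2951)
M((97 - 57)/(-25 + 108)) - f = -27 - 1*(-29291/4653) = -27 + 29291/4653 = -96340/4653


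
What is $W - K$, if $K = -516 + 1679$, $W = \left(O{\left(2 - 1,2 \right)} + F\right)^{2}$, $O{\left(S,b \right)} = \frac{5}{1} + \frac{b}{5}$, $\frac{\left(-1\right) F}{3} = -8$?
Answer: $- \frac{7466}{25} \approx -298.64$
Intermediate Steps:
$F = 24$ ($F = \left(-3\right) \left(-8\right) = 24$)
$O{\left(S,b \right)} = 5 + \frac{b}{5}$ ($O{\left(S,b \right)} = 5 \cdot 1 + b \frac{1}{5} = 5 + \frac{b}{5}$)
$W = \frac{21609}{25}$ ($W = \left(\left(5 + \frac{1}{5} \cdot 2\right) + 24\right)^{2} = \left(\left(5 + \frac{2}{5}\right) + 24\right)^{2} = \left(\frac{27}{5} + 24\right)^{2} = \left(\frac{147}{5}\right)^{2} = \frac{21609}{25} \approx 864.36$)
$K = 1163$
$W - K = \frac{21609}{25} - 1163 = - \frac{7466}{25}$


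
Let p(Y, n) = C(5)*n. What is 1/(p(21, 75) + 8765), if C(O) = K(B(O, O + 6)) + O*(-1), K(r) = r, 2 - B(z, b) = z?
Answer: 1/8165 ≈ 0.00012247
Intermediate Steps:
B(z, b) = 2 - z
C(O) = 2 - 2*O (C(O) = (2 - O) + O*(-1) = (2 - O) - O = 2 - 2*O)
p(Y, n) = -8*n (p(Y, n) = (2 - 2*5)*n = (2 - 10)*n = -8*n)
1/(p(21, 75) + 8765) = 1/(-8*75 + 8765) = 1/(-600 + 8765) = 1/8165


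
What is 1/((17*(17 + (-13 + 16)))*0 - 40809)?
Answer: -1/40809 ≈ -2.4504e-5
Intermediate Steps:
1/((17*(17 + (-13 + 16)))*0 - 40809) = 1/((17*(17 + 3))*0 - 40809) = 1/((17*20)*0 - 40809) = 1/(340*0 - 40809) = 1/(0 - 40809) = 1/(-40809) = -1/40809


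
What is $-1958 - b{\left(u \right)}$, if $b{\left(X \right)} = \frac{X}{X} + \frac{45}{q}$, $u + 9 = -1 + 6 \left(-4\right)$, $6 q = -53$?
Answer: $- \frac{103557}{53} \approx -1953.9$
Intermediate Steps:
$q = - \frac{53}{6}$ ($q = \frac{1}{6} \left(-53\right) = - \frac{53}{6} \approx -8.8333$)
$u = -34$ ($u = -9 + \left(-1 + 6 \left(-4\right)\right) = -9 - 25 = -34$)
$b{\left(X \right)} = - \frac{217}{53}$ ($b{\left(X \right)} = \frac{X}{X} + \frac{45}{- \frac{53}{6}} = 1 + 45 \left(- \frac{6}{53}\right) = 1 - \frac{270}{53} = - \frac{217}{53}$)
$-1958 - b{\left(u \right)} = -1958 - - \frac{217}{53} = -1958 + \frac{217}{53} = - \frac{103557}{53}$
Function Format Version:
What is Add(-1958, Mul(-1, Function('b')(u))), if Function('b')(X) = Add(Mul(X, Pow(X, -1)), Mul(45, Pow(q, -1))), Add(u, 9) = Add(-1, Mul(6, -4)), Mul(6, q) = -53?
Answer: Rational(-103557, 53) ≈ -1953.9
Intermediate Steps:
q = Rational(-53, 6) (q = Mul(Rational(1, 6), -53) = Rational(-53, 6) ≈ -8.8333)
u = -34 (u = Add(-9, Add(-1, Mul(6, -4))) = Add(-9, Add(-1, -24)) = Add(-9, -25) = -34)
Function('b')(X) = Rational(-217, 53) (Function('b')(X) = Add(Mul(X, Pow(X, -1)), Mul(45, Pow(Rational(-53, 6), -1))) = Add(1, Mul(45, Rational(-6, 53))) = Add(1, Rational(-270, 53)) = Rational(-217, 53))
Add(-1958, Mul(-1, Function('b')(u))) = Add(-1958, Mul(-1, Rational(-217, 53))) = Add(-1958, Rational(217, 53)) = Rational(-103557, 53)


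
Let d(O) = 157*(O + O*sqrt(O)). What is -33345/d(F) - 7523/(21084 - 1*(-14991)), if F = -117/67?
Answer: 45935767951/1042134600 - 57285*I*sqrt(871)/28888 ≈ 44.079 - 58.524*I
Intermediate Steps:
F = -117/67 (F = -117*1/67 = -117/67 ≈ -1.7463)
d(O) = 157*O + 157*O**(3/2) (d(O) = 157*(O + O**(3/2)) = 157*O + 157*O**(3/2))
-33345/d(F) - 7523/(21084 - 1*(-14991)) = -33345/(157*(-117/67) + 157*(-117/67)**(3/2)) - 7523/(21084 - 1*(-14991)) = -33345/(-18369/67 + 157*(-351*I*sqrt(871)/4489)) - 7523/(21084 + 14991) = -33345/(-18369/67 - 55107*I*sqrt(871)/4489) - 7523/36075 = -7523/36075 - 33345/(-18369/67 - 55107*I*sqrt(871)/4489)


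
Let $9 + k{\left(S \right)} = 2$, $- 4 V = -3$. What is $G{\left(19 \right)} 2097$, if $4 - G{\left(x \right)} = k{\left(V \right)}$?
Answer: $23067$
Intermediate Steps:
$V = \frac{3}{4}$ ($V = \left(- \frac{1}{4}\right) \left(-3\right) = \frac{3}{4} \approx 0.75$)
$k{\left(S \right)} = -7$ ($k{\left(S \right)} = -9 + 2 = -7$)
$G{\left(x \right)} = 11$ ($G{\left(x \right)} = 4 - -7 = 4 + 7 = 11$)
$G{\left(19 \right)} 2097 = 11 \cdot 2097 = 23067$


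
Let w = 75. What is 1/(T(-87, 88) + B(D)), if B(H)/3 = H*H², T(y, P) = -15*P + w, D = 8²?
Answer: 1/785187 ≈ 1.2736e-6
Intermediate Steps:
D = 64
T(y, P) = 75 - 15*P (T(y, P) = -15*P + 75 = 75 - 15*P)
B(H) = 3*H³ (B(H) = 3*(H*H²) = 3*H³)
1/(T(-87, 88) + B(D)) = 1/((75 - 15*88) + 3*64³) = 1/((75 - 1320) + 3*262144) = 1/(-1245 + 786432) = 1/785187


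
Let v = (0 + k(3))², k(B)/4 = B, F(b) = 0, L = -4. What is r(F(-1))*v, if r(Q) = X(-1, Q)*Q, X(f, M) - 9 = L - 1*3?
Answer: 0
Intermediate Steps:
X(f, M) = 2 (X(f, M) = 9 + (-4 - 1*3) = 9 + (-4 - 3) = 9 - 7 = 2)
r(Q) = 2*Q
k(B) = 4*B
v = 144 (v = (0 + 4*3)² = (0 + 12)² = 12² = 144)
r(F(-1))*v = (2*0)*144 = 0*144 = 0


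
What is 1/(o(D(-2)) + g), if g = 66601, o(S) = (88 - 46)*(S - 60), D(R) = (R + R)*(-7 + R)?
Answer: 1/65593 ≈ 1.5246e-5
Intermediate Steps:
D(R) = 2*R*(-7 + R) (D(R) = (2*R)*(-7 + R) = 2*R*(-7 + R))
o(S) = -2520 + 42*S (o(S) = 42*(-60 + S) = -2520 + 42*S)
1/(o(D(-2)) + g) = 1/((-2520 + 42*(2*(-2)*(-7 - 2))) + 66601) = 1/((-2520 + 42*(2*(-2)*(-9))) + 66601) = 1/((-2520 + 42*36) + 66601) = 1/((-2520 + 1512) + 66601) = 1/(-1008 + 66601) = 1/65593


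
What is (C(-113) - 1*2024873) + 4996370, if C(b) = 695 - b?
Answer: 2972305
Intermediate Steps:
(C(-113) - 1*2024873) + 4996370 = ((695 - 1*(-113)) - 1*2024873) + 4996370 = ((695 + 113) - 2024873) + 4996370 = (808 - 2024873) + 4996370 = -2024065 + 4996370 = 2972305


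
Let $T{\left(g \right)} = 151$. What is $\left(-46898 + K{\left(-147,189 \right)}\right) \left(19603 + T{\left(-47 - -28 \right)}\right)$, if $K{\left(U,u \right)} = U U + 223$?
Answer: $-495153764$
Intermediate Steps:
$K{\left(U,u \right)} = 223 + U^{2}$ ($K{\left(U,u \right)} = U^{2} + 223 = 223 + U^{2}$)
$\left(-46898 + K{\left(-147,189 \right)}\right) \left(19603 + T{\left(-47 - -28 \right)}\right) = \left(-46898 + \left(223 + \left(-147\right)^{2}\right)\right) \left(19603 + 151\right) = \left(-46898 + \left(223 + 21609\right)\right) 19754 = \left(-46898 + 21832\right) 19754 = \left(-25066\right) 19754 = -495153764$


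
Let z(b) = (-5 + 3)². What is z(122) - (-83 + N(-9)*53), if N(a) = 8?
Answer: -337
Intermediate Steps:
z(b) = 4 (z(b) = (-2)² = 4)
z(122) - (-83 + N(-9)*53) = 4 - (-83 + 8*53) = 4 - (-83 + 424) = 4 - 1*341 = 4 - 341 = -337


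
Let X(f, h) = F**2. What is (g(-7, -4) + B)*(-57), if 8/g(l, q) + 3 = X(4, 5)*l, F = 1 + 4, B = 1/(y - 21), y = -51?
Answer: 7163/2136 ≈ 3.3535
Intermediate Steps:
B = -1/72 (B = 1/(-51 - 21) = 1/(-72) = -1/72 ≈ -0.013889)
F = 5
X(f, h) = 25 (X(f, h) = 5**2 = 25)
g(l, q) = 8/(-3 + 25*l)
(g(-7, -4) + B)*(-57) = (8/(-3 + 25*(-7)) - 1/72)*(-57) = (8/(-3 - 175) - 1/72)*(-57) = (8/(-178) - 1/72)*(-57) = (8*(-1/178) - 1/72)*(-57) = (-4/89 - 1/72)*(-57) = -377/6408*(-57) = 7163/2136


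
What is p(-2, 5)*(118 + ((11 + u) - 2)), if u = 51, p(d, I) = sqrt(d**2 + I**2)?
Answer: 178*sqrt(29) ≈ 958.56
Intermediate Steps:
p(d, I) = sqrt(I**2 + d**2)
p(-2, 5)*(118 + ((11 + u) - 2)) = sqrt(5**2 + (-2)**2)*(118 + ((11 + 51) - 2)) = sqrt(25 + 4)*(118 + (62 - 2)) = sqrt(29)*(118 + 60) = sqrt(29)*178 = 178*sqrt(29)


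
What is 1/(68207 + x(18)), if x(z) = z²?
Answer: 1/68531 ≈ 1.4592e-5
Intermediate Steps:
1/(68207 + x(18)) = 1/(68207 + 18²) = 1/(68207 + 324) = 1/68531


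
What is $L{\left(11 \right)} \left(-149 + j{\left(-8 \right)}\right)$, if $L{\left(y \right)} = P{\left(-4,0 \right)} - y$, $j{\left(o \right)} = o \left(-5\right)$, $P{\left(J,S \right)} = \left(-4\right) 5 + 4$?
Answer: $2943$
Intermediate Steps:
$P{\left(J,S \right)} = -16$ ($P{\left(J,S \right)} = -20 + 4 = -16$)
$j{\left(o \right)} = - 5 o$
$L{\left(y \right)} = -16 - y$
$L{\left(11 \right)} \left(-149 + j{\left(-8 \right)}\right) = \left(-16 - 11\right) \left(-149 - -40\right) = \left(-16 - 11\right) \left(-149 + 40\right) = \left(-27\right) \left(-109\right) = 2943$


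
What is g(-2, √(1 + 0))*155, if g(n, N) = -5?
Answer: -775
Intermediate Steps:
g(-2, √(1 + 0))*155 = -5*155 = -775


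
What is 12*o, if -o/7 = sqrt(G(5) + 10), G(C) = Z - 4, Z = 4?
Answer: -84*sqrt(10) ≈ -265.63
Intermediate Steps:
G(C) = 0 (G(C) = 4 - 4 = 0)
o = -7*sqrt(10) (o = -7*sqrt(0 + 10) = -7*sqrt(10) ≈ -22.136)
12*o = 12*(-7*sqrt(10)) = -84*sqrt(10)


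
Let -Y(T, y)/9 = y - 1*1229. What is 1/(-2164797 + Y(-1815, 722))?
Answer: -1/2160234 ≈ -4.6291e-7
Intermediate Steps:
Y(T, y) = 11061 - 9*y (Y(T, y) = -9*(y - 1*1229) = -9*(y - 1229) = -9*(-1229 + y) = 11061 - 9*y)
1/(-2164797 + Y(-1815, 722)) = 1/(-2164797 + (11061 - 9*722)) = 1/(-2164797 + (11061 - 6498)) = 1/(-2164797 + 4563) = 1/(-2160234) = -1/2160234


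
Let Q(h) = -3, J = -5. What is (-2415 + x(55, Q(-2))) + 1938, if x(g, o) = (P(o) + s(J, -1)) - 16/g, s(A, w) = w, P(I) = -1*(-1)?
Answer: -26251/55 ≈ -477.29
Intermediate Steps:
P(I) = 1
x(g, o) = -16/g (x(g, o) = (1 - 1) - 16/g = 0 - 16/g = -16/g)
(-2415 + x(55, Q(-2))) + 1938 = (-2415 - 16/55) + 1938 = -132841/55 + 1938 = -26251/55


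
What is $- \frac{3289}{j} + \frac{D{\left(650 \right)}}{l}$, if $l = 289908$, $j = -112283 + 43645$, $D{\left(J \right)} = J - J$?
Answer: $\frac{3289}{68638} \approx 0.047918$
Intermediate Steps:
$D{\left(J \right)} = 0$
$j = -68638$
$- \frac{3289}{j} + \frac{D{\left(650 \right)}}{l} = - \frac{3289}{-68638} + \frac{0}{289908} = \left(-3289\right) \left(- \frac{1}{68638}\right) + 0 \cdot \frac{1}{289908} = \frac{3289}{68638} + 0 = \frac{3289}{68638}$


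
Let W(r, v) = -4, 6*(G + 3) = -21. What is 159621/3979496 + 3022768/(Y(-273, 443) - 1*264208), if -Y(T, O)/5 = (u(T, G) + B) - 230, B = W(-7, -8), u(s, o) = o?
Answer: -23974223928025/2093258670456 ≈ -11.453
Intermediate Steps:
G = -13/2 (G = -3 + (⅙)*(-21) = -3 - 7/2 = -13/2 ≈ -6.5000)
B = -4
Y(T, O) = 2405/2 (Y(T, O) = -5*((-13/2 - 4) - 230) = -5*(-21/2 - 230) = -5*(-481/2) = 2405/2)
159621/3979496 + 3022768/(Y(-273, 443) - 1*264208) = 159621/3979496 + 3022768/(2405/2 - 1*264208) = 159621*(1/3979496) + 3022768/(2405/2 - 264208) = 159621/3979496 + 3022768/(-526011/2) = 159621/3979496 + 3022768*(-2/526011) = 159621/3979496 - 6045536/526011 = -23974223928025/2093258670456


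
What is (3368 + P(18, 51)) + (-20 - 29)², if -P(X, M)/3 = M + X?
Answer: 5562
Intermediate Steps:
P(X, M) = -3*M - 3*X (P(X, M) = -3*(M + X) = -3*M - 3*X)
(3368 + P(18, 51)) + (-20 - 29)² = (3368 + (-3*51 - 3*18)) + (-20 - 29)² = (3368 + (-153 - 54)) + (-49)² = (3368 - 207) + 2401 = 3161 + 2401 = 5562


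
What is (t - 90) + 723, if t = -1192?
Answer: -559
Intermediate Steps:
(t - 90) + 723 = (-1192 - 90) + 723 = -1282 + 723 = -559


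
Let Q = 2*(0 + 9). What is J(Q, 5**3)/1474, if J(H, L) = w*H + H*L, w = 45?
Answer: 1530/737 ≈ 2.0760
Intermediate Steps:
Q = 18 (Q = 2*9 = 18)
J(H, L) = 45*H + H*L
J(Q, 5**3)/1474 = (18*(45 + 5**3))/1474 = (18*(45 + 125))*(1/1474) = (18*170)*(1/1474) = 3060*(1/1474) = 1530/737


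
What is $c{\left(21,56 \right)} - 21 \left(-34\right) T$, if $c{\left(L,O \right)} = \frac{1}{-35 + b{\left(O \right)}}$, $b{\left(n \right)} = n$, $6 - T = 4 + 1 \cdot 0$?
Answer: $\frac{29989}{21} \approx 1428.0$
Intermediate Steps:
$T = 2$ ($T = 6 - \left(4 + 1 \cdot 0\right) = 6 - \left(4 + 0\right) = 6 - 4 = 2$)
$c{\left(L,O \right)} = \frac{1}{-35 + O}$
$c{\left(21,56 \right)} - 21 \left(-34\right) T = \frac{1}{-35 + 56} - 21 \left(-34\right) 2 = \frac{1}{21} - \left(-714\right) 2 = \frac{1}{21} - -1428 = \frac{1}{21} + 1428 = \frac{29989}{21}$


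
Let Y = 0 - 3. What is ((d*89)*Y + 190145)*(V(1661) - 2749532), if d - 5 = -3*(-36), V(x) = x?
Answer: -439587915354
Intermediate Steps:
d = 113 (d = 5 - 3*(-36) = 5 + 108 = 113)
Y = -3
((d*89)*Y + 190145)*(V(1661) - 2749532) = ((113*89)*(-3) + 190145)*(1661 - 2749532) = (10057*(-3) + 190145)*(-2747871) = (-30171 + 190145)*(-2747871) = 159974*(-2747871) = -439587915354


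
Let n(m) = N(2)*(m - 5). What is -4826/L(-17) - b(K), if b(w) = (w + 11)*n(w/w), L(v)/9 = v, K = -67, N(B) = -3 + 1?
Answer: 73370/153 ≈ 479.54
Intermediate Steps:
N(B) = -2
L(v) = 9*v
n(m) = 10 - 2*m (n(m) = -2*(m - 5) = -2*(-5 + m) = 10 - 2*m)
b(w) = 88 + 8*w (b(w) = (w + 11)*(10 - 2*w/w) = (11 + w)*(10 - 2*1) = (11 + w)*(10 - 2) = (11 + w)*8 = 88 + 8*w)
-4826/L(-17) - b(K) = -4826/(9*(-17)) - (88 + 8*(-67)) = -4826/(-153) - (88 - 536) = -4826*(-1/153) - 1*(-448) = 4826/153 + 448 = 73370/153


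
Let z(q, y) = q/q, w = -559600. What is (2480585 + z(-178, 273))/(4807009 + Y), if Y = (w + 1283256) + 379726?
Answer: 2480586/5910391 ≈ 0.41970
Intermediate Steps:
z(q, y) = 1
Y = 1103382 (Y = (-559600 + 1283256) + 379726 = 723656 + 379726 = 1103382)
(2480585 + z(-178, 273))/(4807009 + Y) = (2480585 + 1)/(4807009 + 1103382) = 2480586/5910391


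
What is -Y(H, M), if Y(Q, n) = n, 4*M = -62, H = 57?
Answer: 31/2 ≈ 15.500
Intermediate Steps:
M = -31/2 (M = (¼)*(-62) = -31/2 ≈ -15.500)
-Y(H, M) = -1*(-31/2) = 31/2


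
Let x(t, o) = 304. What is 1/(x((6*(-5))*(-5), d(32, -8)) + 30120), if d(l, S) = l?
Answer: 1/30424 ≈ 3.2869e-5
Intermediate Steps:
1/(x((6*(-5))*(-5), d(32, -8)) + 30120) = 1/(304 + 30120) = 1/30424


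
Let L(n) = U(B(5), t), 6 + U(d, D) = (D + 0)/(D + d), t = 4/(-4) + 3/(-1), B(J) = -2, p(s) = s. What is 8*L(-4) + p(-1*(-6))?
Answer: -110/3 ≈ -36.667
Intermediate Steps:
t = -4 (t = 4*(-¼) + 3*(-1) = -1 - 3 = -4)
U(d, D) = -6 + D/(D + d) (U(d, D) = -6 + (D + 0)/(D + d) = -6 + D/(D + d))
L(n) = -16/3 (L(n) = (-6*(-2) - 5*(-4))/(-4 - 2) = (12 + 20)/(-6) = -⅙*32 = -16/3)
8*L(-4) + p(-1*(-6)) = 8*(-16/3) - 1*(-6) = -128/3 + 6 = -110/3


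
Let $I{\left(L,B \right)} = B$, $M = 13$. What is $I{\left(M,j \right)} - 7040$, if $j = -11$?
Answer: $-7051$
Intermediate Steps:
$I{\left(M,j \right)} - 7040 = -11 - 7040 = -7051$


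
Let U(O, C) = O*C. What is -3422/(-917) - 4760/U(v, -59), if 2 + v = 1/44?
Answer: -174491354/4706961 ≈ -37.071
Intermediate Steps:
v = -87/44 (v = -2 + 1/44 = -87/44 ≈ -1.9773)
U(O, C) = C*O
-3422/(-917) - 4760/U(v, -59) = -3422/(-917) - 4760/((-59*(-87/44))) = -3422*(-1/917) - 4760/5133/44 = 3422/917 - 4760*44/5133 = 3422/917 - 209440/5133 = -174491354/4706961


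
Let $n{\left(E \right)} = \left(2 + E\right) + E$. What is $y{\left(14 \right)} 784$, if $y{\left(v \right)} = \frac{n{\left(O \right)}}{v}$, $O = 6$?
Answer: $784$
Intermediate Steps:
$n{\left(E \right)} = 2 + 2 E$
$y{\left(v \right)} = \frac{14}{v}$ ($y{\left(v \right)} = \frac{2 + 2 \cdot 6}{v} = \frac{2 + 12}{v} = \frac{14}{v}$)
$y{\left(14 \right)} 784 = \frac{14}{14} \cdot 784 = 14 \cdot \frac{1}{14} \cdot 784 = 1 \cdot 784 = 784$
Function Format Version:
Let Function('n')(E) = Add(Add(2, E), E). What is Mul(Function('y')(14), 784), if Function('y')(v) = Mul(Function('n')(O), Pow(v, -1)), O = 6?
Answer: 784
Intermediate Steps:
Function('n')(E) = Add(2, Mul(2, E))
Function('y')(v) = Mul(14, Pow(v, -1)) (Function('y')(v) = Mul(Add(2, Mul(2, 6)), Pow(v, -1)) = Mul(Add(2, 12), Pow(v, -1)) = Mul(14, Pow(v, -1)))
Mul(Function('y')(14), 784) = Mul(Mul(14, Pow(14, -1)), 784) = Mul(Mul(14, Rational(1, 14)), 784) = Mul(1, 784) = 784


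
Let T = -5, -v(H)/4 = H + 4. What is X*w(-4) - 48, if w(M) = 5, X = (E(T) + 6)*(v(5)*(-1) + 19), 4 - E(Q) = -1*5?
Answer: 4077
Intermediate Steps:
v(H) = -16 - 4*H (v(H) = -4*(H + 4) = -4*(4 + H) = -16 - 4*H)
E(Q) = 9 (E(Q) = 4 - (-1)*5 = 4 - 1*(-5) = 4 + 5 = 9)
X = 825 (X = (9 + 6)*((-16 - 4*5)*(-1) + 19) = 15*((-16 - 20)*(-1) + 19) = 15*(-36*(-1) + 19) = 15*(36 + 19) = 15*55 = 825)
X*w(-4) - 48 = 825*5 - 48 = 4125 - 48 = 4077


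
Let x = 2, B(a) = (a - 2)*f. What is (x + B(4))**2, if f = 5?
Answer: 144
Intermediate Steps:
B(a) = -10 + 5*a (B(a) = (a - 2)*5 = (-2 + a)*5 = -10 + 5*a)
(x + B(4))**2 = (2 + (-10 + 5*4))**2 = (2 + (-10 + 20))**2 = (2 + 10)**2 = 12**2 = 144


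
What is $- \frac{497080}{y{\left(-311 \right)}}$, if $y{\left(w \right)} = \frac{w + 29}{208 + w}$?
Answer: $- \frac{25599620}{141} \approx -1.8156 \cdot 10^{5}$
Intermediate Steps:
$y{\left(w \right)} = \frac{29 + w}{208 + w}$
$- \frac{497080}{y{\left(-311 \right)}} = - \frac{497080}{\frac{1}{208 - 311} \left(29 - 311\right)} = - \frac{497080}{\frac{1}{-103} \left(-282\right)} = - \frac{497080}{\left(- \frac{1}{103}\right) \left(-282\right)} = - \frac{497080}{\frac{282}{103}} = \left(-497080\right) \frac{103}{282} = - \frac{25599620}{141}$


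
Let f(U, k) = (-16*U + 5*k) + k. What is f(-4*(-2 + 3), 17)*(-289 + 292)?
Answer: 498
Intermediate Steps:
f(U, k) = -16*U + 6*k
f(-4*(-2 + 3), 17)*(-289 + 292) = (-(-64)*(-2 + 3) + 6*17)*(-289 + 292) = (-(-64) + 102)*3 = (-16*(-4) + 102)*3 = (64 + 102)*3 = 166*3 = 498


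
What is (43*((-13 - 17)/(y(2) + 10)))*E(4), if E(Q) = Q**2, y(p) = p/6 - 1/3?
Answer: -2064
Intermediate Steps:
y(p) = -1/3 + p/6 (y(p) = p*(1/6) - 1*1/3 = p/6 - 1/3 = -1/3 + p/6)
(43*((-13 - 17)/(y(2) + 10)))*E(4) = (43*((-13 - 17)/((-1/3 + (1/6)*2) + 10)))*4**2 = (43*(-30/((-1/3 + 1/3) + 10)))*16 = (43*(-30/(0 + 10)))*16 = (43*(-30/10))*16 = (43*(-30*1/10))*16 = (43*(-3))*16 = -129*16 = -2064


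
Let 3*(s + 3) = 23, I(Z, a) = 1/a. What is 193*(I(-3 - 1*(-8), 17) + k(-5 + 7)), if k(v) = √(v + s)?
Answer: 193/17 + 386*√15/3 ≈ 509.68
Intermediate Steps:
s = 14/3 (s = -3 + (⅓)*23 = -3 + 23/3 = 14/3 ≈ 4.6667)
k(v) = √(14/3 + v) (k(v) = √(v + 14/3) = √(14/3 + v))
193*(I(-3 - 1*(-8), 17) + k(-5 + 7)) = 193*(1/17 + √(42 + 9*(-5 + 7))/3) = 193*(1/17 + √(42 + 9*2)/3) = 193*(1/17 + √(42 + 18)/3) = 193*(1/17 + √60/3) = 193*(1/17 + (2*√15)/3) = 193*(1/17 + 2*√15/3) = 193/17 + 386*√15/3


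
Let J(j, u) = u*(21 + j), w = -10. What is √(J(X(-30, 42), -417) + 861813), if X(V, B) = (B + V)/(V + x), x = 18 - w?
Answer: 3*√95062 ≈ 924.96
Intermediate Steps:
x = 28 (x = 18 - 1*(-10) = 18 + 10 = 28)
X(V, B) = (B + V)/(28 + V) (X(V, B) = (B + V)/(V + 28) = (B + V)/(28 + V))
√(J(X(-30, 42), -417) + 861813) = √(-417*(21 + (42 - 30)/(28 - 30)) + 861813) = √(-417*(21 + 12/(-2)) + 861813) = √(-417*(21 - ½*12) + 861813) = √(-417*(21 - 6) + 861813) = √(-417*15 + 861813) = √(-6255 + 861813) = √855558 = 3*√95062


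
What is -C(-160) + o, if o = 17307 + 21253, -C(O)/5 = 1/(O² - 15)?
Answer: 197311521/5117 ≈ 38560.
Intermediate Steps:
C(O) = -5/(-15 + O²) (C(O) = -5/(O² - 15) = -5/(-15 + O²))
o = 38560
-C(-160) + o = -(-5)/(-15 + (-160)²) + 38560 = -(-5)/(-15 + 25600) + 38560 = -(-5)/25585 + 38560 = -1*(-1/5117) + 38560 = 1/5117 + 38560 = 197311521/5117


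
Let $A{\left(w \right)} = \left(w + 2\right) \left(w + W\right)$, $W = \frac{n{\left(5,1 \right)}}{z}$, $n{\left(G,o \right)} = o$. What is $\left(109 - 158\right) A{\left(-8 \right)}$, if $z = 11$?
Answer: $- \frac{25578}{11} \approx -2325.3$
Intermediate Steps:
$W = \frac{1}{11}$ ($W = 1 \cdot \frac{1}{11} = \frac{1}{11} \approx 0.090909$)
$A{\left(w \right)} = \left(2 + w\right) \left(\frac{1}{11} + w\right)$ ($A{\left(w \right)} = \left(w + 2\right) \left(w + \frac{1}{11}\right) = \left(2 + w\right) \left(\frac{1}{11} + w\right)$)
$\left(109 - 158\right) A{\left(-8 \right)} = \left(109 - 158\right) \left(\frac{2}{11} + \left(-8\right)^{2} + \frac{23}{11} \left(-8\right)\right) = - 49 \left(\frac{2}{11} + 64 - \frac{184}{11}\right) = \left(-49\right) \frac{522}{11} = - \frac{25578}{11}$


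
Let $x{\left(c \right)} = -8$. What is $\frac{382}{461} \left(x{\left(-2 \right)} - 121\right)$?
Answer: $- \frac{49278}{461} \approx -106.89$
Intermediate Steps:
$\frac{382}{461} \left(x{\left(-2 \right)} - 121\right) = \frac{382}{461} \left(-8 - 121\right) = 382 \cdot \frac{1}{461} \left(-129\right) = \frac{382}{461} \left(-129\right) = - \frac{49278}{461}$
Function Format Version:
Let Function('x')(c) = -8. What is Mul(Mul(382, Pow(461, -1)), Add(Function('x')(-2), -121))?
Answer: Rational(-49278, 461) ≈ -106.89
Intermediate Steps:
Mul(Mul(382, Pow(461, -1)), Add(Function('x')(-2), -121)) = Mul(Mul(382, Pow(461, -1)), Add(-8, -121)) = Mul(Mul(382, Rational(1, 461)), -129) = Mul(Rational(382, 461), -129) = Rational(-49278, 461)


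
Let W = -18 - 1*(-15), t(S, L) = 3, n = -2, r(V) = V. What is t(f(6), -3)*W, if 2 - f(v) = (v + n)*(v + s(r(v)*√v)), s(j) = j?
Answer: -9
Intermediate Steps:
f(v) = 2 - (-2 + v)*(v + v^(3/2)) (f(v) = 2 - (v - 2)*(v + v*√v) = 2 - (-2 + v)*(v + v^(3/2)))
W = -3 (W = -18 + 15 = -3)
t(f(6), -3)*W = 3*(-3) = -9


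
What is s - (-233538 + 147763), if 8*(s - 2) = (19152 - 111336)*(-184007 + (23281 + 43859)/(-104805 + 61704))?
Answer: 10154674081162/4789 ≈ 2.1204e+9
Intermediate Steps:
s = 10154263304687/4789 (s = 2 + ((19152 - 111336)*(-184007 + (23281 + 43859)/(-104805 + 61704)))/8 = 2 + (-92184*(-184007 + 67140/(-43101)))/8 = 2 + (-92184*(-184007 + 67140*(-1/43101)))/8 = 2 + (-92184*(-184007 - 7460/4789))/8 = 2 + (-92184*(-881216983/4789))/8 = 2 + (⅛)*(81234106360872/4789) = 2 + 10154263295109/4789 = 10154263304687/4789 ≈ 2.1203e+9)
s - (-233538 + 147763) = 10154263304687/4789 - (-233538 + 147763) = 10154263304687/4789 - 1*(-85775) = 10154263304687/4789 + 85775 = 10154674081162/4789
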